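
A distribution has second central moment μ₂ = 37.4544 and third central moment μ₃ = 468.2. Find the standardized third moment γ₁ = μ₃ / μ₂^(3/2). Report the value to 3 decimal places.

σ = √μ₂ = √37.4544 = 6.12000
σ³ = μ₂^(3/2) = 229.22093
γ₁ = μ₃/σ³ = 468.2 / 229.22093 ≈ 2.043

2.043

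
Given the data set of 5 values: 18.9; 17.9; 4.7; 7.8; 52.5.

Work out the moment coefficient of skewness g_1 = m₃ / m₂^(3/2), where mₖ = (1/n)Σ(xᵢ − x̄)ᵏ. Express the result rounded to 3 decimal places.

1.115

x̄ = (18.9 + 17.9 + 4.7 + 7.8 + 52.5) / 5 = 20.3600
deviations (xᵢ − x̄): -1.4600, -2.4600, -15.6600, -12.5600, 32.1400
Σ(xᵢ − x̄)² = 1444.1520 ⇒ m₂ = 1444.1520/5 = 288.83040
Σ(xᵢ − x̄)³ = 27360.1906 ⇒ m₃ = 27360.1906/5 = 5472.03811
m₂^(3/2) = 288.83040^(1.5) = 4908.67583
g_1 = m₃ / m₂^(3/2) = 5472.03811 / 4908.67583 ≈ 1.115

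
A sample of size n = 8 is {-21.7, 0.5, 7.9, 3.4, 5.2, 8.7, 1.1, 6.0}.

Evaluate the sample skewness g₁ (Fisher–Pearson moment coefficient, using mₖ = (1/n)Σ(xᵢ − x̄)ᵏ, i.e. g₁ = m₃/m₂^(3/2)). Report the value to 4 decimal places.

-1.8735

x̄ = (-21.7 + 0.5 + 7.9 + 3.4 + 5.2 + 8.7 + 1.1 + 6.0) / 8 = 1.3875
deviations (xᵢ − x̄): -23.0875, -0.8875, 6.5125, 2.0125, 3.8125, 7.3125, -0.2875, 4.6125
Σ(xᵢ − x̄)² = 669.6487 ⇒ m₂ = 669.6487/8 = 83.70609
Σ(xᵢ − x̄)³ = -11478.1852 ⇒ m₃ = -11478.1852/8 = -1434.77314
m₂^(3/2) = 83.70609^(1.5) = 765.83571
g₁ = m₃ / m₂^(3/2) = -1434.77314 / 765.83571 ≈ -1.8735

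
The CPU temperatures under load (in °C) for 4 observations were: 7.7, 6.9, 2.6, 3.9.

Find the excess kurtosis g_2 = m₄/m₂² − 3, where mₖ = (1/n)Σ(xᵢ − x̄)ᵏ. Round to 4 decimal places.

x̄ = 5.2750
Σ(xᵢ − x̄)² = 17.5675 ⇒ m₂ = 4.39188
Σ(xᵢ − x̄)⁴ = 96.3321 ⇒ m₄ = 24.08302
m₂² = 19.28857
g_2 = m₄/m₂² − 3 = 1.24856 − 3 ≈ -1.7514

-1.7514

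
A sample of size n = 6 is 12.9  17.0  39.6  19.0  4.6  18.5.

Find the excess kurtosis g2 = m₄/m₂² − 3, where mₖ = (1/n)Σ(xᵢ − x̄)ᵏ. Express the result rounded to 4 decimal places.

x̄ = 18.6000
Σ(xᵢ − x̄)² = 672.2200 ⇒ m₂ = 112.03667
Σ(xᵢ − x̄)⁴ = 233959.1794 ⇒ m₄ = 38993.19657
m₂² = 12552.21468
g2 = m₄/m₂² − 3 = 3.10648 − 3 ≈ 0.1065

0.1065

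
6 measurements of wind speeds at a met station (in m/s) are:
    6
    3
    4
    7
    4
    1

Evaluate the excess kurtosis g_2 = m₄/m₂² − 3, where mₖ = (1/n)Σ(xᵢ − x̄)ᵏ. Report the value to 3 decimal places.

-0.950

x̄ = 4.1667
Σ(xᵢ − x̄)² = 22.8333 ⇒ m₂ = 3.80556
Σ(xᵢ − x̄)⁴ = 178.1528 ⇒ m₄ = 29.69213
m₂² = 14.48225
g_2 = m₄/m₂² − 3 = 2.05024 − 3 ≈ -0.950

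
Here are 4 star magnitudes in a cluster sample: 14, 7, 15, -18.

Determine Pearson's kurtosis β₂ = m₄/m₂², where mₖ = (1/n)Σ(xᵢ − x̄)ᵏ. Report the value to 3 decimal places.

x̄ = 4.5000
Σ(xᵢ − x̄)² = 713.0000 ⇒ m₂ = 178.25000
Σ(xᵢ − x̄)⁴ = 276628.2500 ⇒ m₄ = 69157.06250
m₂² = 31773.06250
β₂ = m₄/m₂² = 69157.06250 / 31773.06250 ≈ 2.177

2.177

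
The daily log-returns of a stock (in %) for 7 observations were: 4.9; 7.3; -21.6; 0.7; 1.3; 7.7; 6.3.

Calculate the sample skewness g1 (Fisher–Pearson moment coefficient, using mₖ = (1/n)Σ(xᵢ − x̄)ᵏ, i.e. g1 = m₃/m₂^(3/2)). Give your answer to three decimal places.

-1.749

x̄ = (4.9 + 7.3 - 21.6 + 0.7 + 1.3 + 7.7 + 6.3) / 7 = 0.9429
deviations (xᵢ − x̄): 3.9571, 6.3571, -22.5429, -0.2429, 0.3571, 6.7571, 5.3571
Σ(xᵢ − x̄)² = 638.7971 ⇒ m₂ = 638.7971/7 = 91.25673
Σ(xᵢ − x̄)³ = -10674.6606 ⇒ m₃ = -10674.6606/7 = -1524.95152
m₂^(3/2) = 91.25673^(1.5) = 871.76090
g1 = m₃ / m₂^(3/2) = -1524.95152 / 871.76090 ≈ -1.749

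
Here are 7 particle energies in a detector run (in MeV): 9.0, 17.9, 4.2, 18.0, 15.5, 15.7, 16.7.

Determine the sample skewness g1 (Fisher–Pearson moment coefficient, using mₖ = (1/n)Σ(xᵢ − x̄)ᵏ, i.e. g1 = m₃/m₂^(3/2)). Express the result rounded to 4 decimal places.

x̄ = (9.0 + 17.9 + 4.2 + 18.0 + 15.5 + 15.7 + 16.7) / 7 = 13.8571
deviations (xᵢ − x̄): -4.8571, 4.0429, -9.6571, 4.1429, 1.6429, 1.8429, 2.8429
Σ(xᵢ − x̄)² = 164.5371 ⇒ m₂ = 164.5371/7 = 23.50531
Σ(xᵢ − x̄)³ = -844.3657 ⇒ m₃ = -844.3657/7 = -120.62367
m₂^(3/2) = 23.50531^(1.5) = 113.95906
g1 = m₃ / m₂^(3/2) = -120.62367 / 113.95906 ≈ -1.0585

-1.0585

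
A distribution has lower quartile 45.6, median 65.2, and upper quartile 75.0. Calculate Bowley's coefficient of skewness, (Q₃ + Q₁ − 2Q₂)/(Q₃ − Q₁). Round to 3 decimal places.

-0.333

numerator: Q₃ + Q₁ − 2Q₂ = 75.0 + 45.6 − 2×65.2 = -9.8000
denominator: Q₃ − Q₁ = 75.0 − 45.6 = 29.4000
Bowley skewness = -9.8000 / 29.4000 ≈ -0.333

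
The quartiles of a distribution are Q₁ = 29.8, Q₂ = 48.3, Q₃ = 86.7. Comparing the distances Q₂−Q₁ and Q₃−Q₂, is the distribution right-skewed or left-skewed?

Q₂ − Q₁ = 18.5;  Q₃ − Q₂ = 38.4
Q₃ − Q₂ > Q₂ − Q₁ ⇒ the upper half is more spread out ⇒ right-skewed.

right-skewed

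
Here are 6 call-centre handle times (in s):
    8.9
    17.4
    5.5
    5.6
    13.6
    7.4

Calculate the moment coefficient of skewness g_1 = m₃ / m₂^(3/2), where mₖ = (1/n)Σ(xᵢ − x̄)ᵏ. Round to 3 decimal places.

0.694

x̄ = (8.9 + 17.4 + 5.5 + 5.6 + 13.6 + 7.4) / 6 = 9.7333
deviations (xᵢ − x̄): -0.8333, 7.6667, -4.2333, -4.1333, 3.8667, -2.3333
Σ(xᵢ − x̄)² = 114.8733 ⇒ m₂ = 114.8733/6 = 19.14556
Σ(xᵢ − x̄)³ = 348.6764 ⇒ m₃ = 348.6764/6 = 58.11274
m₂^(3/2) = 19.14556^(1.5) = 83.77259
g_1 = m₃ / m₂^(3/2) = 58.11274 / 83.77259 ≈ 0.694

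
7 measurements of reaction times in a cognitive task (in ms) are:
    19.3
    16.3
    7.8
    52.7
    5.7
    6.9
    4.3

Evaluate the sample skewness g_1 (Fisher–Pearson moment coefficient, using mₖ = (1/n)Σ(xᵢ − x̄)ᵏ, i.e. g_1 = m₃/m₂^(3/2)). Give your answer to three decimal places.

1.615

x̄ = (19.3 + 16.3 + 7.8 + 52.7 + 5.7 + 6.9 + 4.3) / 7 = 16.1429
deviations (xᵢ − x̄): 3.1571, 0.1571, -8.3429, 36.5571, -10.4429, -9.2429, -11.8429
Σ(xᵢ − x̄)² = 1750.7571 ⇒ m₂ = 1750.7571/7 = 250.10816
Σ(xᵢ − x̄)³ = 44717.2031 ⇒ m₃ = 44717.2031/7 = 6388.17187
m₂^(3/2) = 250.10816^(1.5) = 3955.41267
g_1 = m₃ / m₂^(3/2) = 6388.17187 / 3955.41267 ≈ 1.615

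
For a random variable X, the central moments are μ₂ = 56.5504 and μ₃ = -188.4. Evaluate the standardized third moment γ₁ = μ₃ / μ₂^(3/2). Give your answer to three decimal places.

-0.443

σ = √μ₂ = √56.5504 = 7.52000
σ³ = μ₂^(3/2) = 425.25901
γ₁ = μ₃/σ³ = -188.4 / 425.25901 ≈ -0.443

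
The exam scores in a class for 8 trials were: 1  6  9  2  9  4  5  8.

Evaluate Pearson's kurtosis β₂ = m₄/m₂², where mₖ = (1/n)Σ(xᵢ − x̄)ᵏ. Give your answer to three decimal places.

1.661

x̄ = 5.5000
Σ(xᵢ − x̄)² = 66.0000 ⇒ m₂ = 8.25000
Σ(xᵢ − x̄)⁴ = 904.5000 ⇒ m₄ = 113.06250
m₂² = 68.06250
β₂ = m₄/m₂² = 113.06250 / 68.06250 ≈ 1.661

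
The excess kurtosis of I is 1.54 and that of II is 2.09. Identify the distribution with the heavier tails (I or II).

II

Higher excess kurtosis ⇒ heavier tails relative to the normal distribution.
1.54 vs 2.09: the larger is 2.09, so II has heavier tails.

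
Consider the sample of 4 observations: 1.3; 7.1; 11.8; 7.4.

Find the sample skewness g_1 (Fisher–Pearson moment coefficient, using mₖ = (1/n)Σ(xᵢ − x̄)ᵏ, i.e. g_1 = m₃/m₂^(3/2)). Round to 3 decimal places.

-0.279

x̄ = (1.3 + 7.1 + 11.8 + 7.4) / 4 = 6.9000
deviations (xᵢ − x̄): -5.6000, 0.2000, 4.9000, 0.5000
Σ(xᵢ − x̄)² = 55.6600 ⇒ m₂ = 55.6600/4 = 13.91500
Σ(xᵢ − x̄)³ = -57.8340 ⇒ m₃ = -57.8340/4 = -14.45850
m₂^(3/2) = 13.91500^(1.5) = 51.90687
g_1 = m₃ / m₂^(3/2) = -14.45850 / 51.90687 ≈ -0.279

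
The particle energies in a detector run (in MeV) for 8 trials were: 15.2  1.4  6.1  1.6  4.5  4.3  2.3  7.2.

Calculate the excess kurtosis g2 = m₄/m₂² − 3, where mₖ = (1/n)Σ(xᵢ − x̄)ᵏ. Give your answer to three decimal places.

x̄ = 5.3250
Σ(xᵢ − x̄)² = 141.7950 ⇒ m₂ = 17.72438
Σ(xᵢ − x̄)⁴ = 10037.1847 ⇒ m₄ = 1254.64809
m₂² = 314.15347
g2 = m₄/m₂² − 3 = 3.99374 − 3 ≈ 0.994

0.994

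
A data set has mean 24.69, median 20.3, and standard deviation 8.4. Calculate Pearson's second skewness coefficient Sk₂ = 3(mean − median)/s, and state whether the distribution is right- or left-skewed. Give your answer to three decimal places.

Sk₂ = 3(24.69 − 20.3) / 8.4 = 3 × 4.3900 / 8.4
    = 13.1700 / 8.4 ≈ 1.568
Sk₂ > 0 ⇒ mean > median ⇒ right-skewed (positive skew).

1.568, right-skewed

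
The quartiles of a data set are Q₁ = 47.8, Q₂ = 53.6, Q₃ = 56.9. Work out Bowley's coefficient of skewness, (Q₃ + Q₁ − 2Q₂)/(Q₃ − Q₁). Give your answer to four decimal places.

numerator: Q₃ + Q₁ − 2Q₂ = 56.9 + 47.8 − 2×53.6 = -2.5000
denominator: Q₃ − Q₁ = 56.9 − 47.8 = 9.1000
Bowley skewness = -2.5000 / 9.1000 ≈ -0.2747

-0.2747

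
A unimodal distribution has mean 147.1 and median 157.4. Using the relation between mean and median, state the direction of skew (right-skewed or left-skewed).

mean − median = 147.1 − 157.4 = -10.3
mean < median ⇒ the longer tail is on the left ⇒ left-skewed (negatively skewed).

left-skewed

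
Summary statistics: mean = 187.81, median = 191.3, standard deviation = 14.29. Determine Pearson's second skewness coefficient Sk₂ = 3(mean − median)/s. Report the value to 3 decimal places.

Sk₂ = 3(187.81 − 191.3) / 14.29 = 3 × -3.4900 / 14.29
    = -10.4700 / 14.29 ≈ -0.733

-0.733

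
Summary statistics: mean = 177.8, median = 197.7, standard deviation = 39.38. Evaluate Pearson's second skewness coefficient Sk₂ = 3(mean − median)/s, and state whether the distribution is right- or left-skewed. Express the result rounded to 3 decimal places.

-1.516, left-skewed

Sk₂ = 3(177.8 − 197.7) / 39.38 = 3 × -19.9000 / 39.38
    = -59.7000 / 39.38 ≈ -1.516
Sk₂ < 0 ⇒ mean < median ⇒ left-skewed (negative skew).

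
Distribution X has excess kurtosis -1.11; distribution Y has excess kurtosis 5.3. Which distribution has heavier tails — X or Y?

Y

Higher excess kurtosis ⇒ heavier tails relative to the normal distribution.
-1.11 vs 5.3: the larger is 5.3, so Y has heavier tails. (Y is leptokurtic — heavier-than-normal tails; the other is platykurtic.)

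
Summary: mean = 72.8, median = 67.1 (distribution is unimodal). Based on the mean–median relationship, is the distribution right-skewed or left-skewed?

mean − median = 72.8 − 67.1 = 5.7
mean > median ⇒ the longer tail is on the right ⇒ right-skewed (positively skewed).

right-skewed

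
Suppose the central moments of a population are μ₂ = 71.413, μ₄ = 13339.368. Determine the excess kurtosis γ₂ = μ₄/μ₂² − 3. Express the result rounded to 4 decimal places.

μ₂² = 71.413² = 5099.81657
μ₄/μ₂² = 13339.368 / 5099.81657 = 2.61566
γ₂ = 2.61566 − 3 ≈ -0.3843

-0.3843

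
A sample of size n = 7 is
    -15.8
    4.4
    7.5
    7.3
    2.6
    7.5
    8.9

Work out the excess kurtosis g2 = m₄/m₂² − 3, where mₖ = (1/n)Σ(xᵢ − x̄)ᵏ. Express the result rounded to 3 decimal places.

1.594

x̄ = 3.2000
Σ(xᵢ − x̄)² = 449.0800 ⇒ m₂ = 64.15429
Σ(xᵢ − x̄)⁴ = 132345.1396 ⇒ m₄ = 18906.44851
m₂² = 4115.77238
g2 = m₄/m₂² − 3 = 4.59366 − 3 ≈ 1.594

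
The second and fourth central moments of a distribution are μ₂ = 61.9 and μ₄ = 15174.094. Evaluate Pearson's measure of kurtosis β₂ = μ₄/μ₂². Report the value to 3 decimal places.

μ₂² = 61.9² = 3831.61000
μ₄/μ₂² = 15174.094 / 3831.61000 = 3.96024
β₂ ≈ 3.960

3.960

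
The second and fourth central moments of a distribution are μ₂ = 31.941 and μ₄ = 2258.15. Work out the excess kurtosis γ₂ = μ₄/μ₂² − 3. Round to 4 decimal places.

-0.7866

μ₂² = 31.941² = 1020.22748
μ₄/μ₂² = 2258.15 / 1020.22748 = 2.21338
γ₂ = 2.21338 − 3 ≈ -0.7866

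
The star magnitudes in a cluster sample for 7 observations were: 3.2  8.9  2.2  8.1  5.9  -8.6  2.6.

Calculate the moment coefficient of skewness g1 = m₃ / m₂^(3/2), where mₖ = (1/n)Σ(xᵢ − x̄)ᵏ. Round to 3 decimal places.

x̄ = (3.2 + 8.9 + 2.2 + 8.1 + 5.9 - 8.6 + 2.6) / 7 = 3.1857
deviations (xᵢ − x̄): 0.0143, 5.7143, -0.9857, 4.9143, 2.7143, -11.7857, -0.5857
Σ(xᵢ − x̄)² = 204.3886 ⇒ m₂ = 204.3886/7 = 29.19837
Σ(xᵢ − x̄)³ = -1312.9635 ⇒ m₃ = -1312.9635/7 = -187.56621
m₂^(3/2) = 29.19837^(1.5) = 157.77488
g1 = m₃ / m₂^(3/2) = -187.56621 / 157.77488 ≈ -1.189

-1.189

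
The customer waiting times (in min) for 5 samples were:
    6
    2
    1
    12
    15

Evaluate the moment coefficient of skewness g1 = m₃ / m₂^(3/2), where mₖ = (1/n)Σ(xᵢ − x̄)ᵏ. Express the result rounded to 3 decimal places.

0.247

x̄ = (6 + 2 + 1 + 12 + 15) / 5 = 7.2000
deviations (xᵢ − x̄): -1.2000, -5.2000, -6.2000, 4.8000, 7.8000
Σ(xᵢ − x̄)² = 150.8000 ⇒ m₂ = 150.8000/5 = 30.16000
Σ(xᵢ − x̄)³ = 204.4800 ⇒ m₃ = 204.4800/5 = 40.89600
m₂^(3/2) = 30.16000^(1.5) = 165.63305
g1 = m₃ / m₂^(3/2) = 40.89600 / 165.63305 ≈ 0.247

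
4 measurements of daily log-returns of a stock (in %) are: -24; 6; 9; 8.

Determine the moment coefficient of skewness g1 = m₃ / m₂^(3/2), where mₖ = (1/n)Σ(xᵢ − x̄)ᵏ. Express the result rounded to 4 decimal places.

-1.1336

x̄ = (-24 + 6 + 9 + 8) / 4 = -0.2500
deviations (xᵢ − x̄): -23.7500, 6.2500, 9.2500, 8.2500
Σ(xᵢ − x̄)² = 756.7500 ⇒ m₂ = 756.7500/4 = 189.18750
Σ(xᵢ − x̄)³ = -11799.3750 ⇒ m₃ = -11799.3750/4 = -2949.84375
m₂^(3/2) = 189.18750^(1.5) = 2602.18793
g1 = m₃ / m₂^(3/2) = -2949.84375 / 2602.18793 ≈ -1.1336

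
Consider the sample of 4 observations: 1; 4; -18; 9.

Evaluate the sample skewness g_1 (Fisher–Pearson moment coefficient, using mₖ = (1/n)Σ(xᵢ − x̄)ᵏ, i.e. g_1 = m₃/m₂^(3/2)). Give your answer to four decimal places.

x̄ = (1 + 4 - 18 + 9) / 4 = -1.0000
deviations (xᵢ − x̄): 2.0000, 5.0000, -17.0000, 10.0000
Σ(xᵢ − x̄)² = 418.0000 ⇒ m₂ = 418.0000/4 = 104.50000
Σ(xᵢ − x̄)³ = -3780.0000 ⇒ m₃ = -3780.0000/4 = -945.00000
m₂^(3/2) = 104.50000^(1.5) = 1068.25377
g_1 = m₃ / m₂^(3/2) = -945.00000 / 1068.25377 ≈ -0.8846

-0.8846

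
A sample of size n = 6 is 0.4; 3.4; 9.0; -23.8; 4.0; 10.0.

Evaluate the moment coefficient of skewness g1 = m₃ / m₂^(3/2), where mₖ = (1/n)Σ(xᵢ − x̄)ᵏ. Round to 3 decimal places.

x̄ = (0.4 + 3.4 + 9.0 - 23.8 + 4.0 + 10.0) / 6 = 0.5000
deviations (xᵢ − x̄): -0.1000, 2.9000, 8.5000, -24.3000, 3.5000, 9.5000
Σ(xᵢ − x̄)² = 773.6600 ⇒ m₂ = 773.6600/6 = 128.94333
Σ(xᵢ − x̄)³ = -12810.1440 ⇒ m₃ = -12810.1440/6 = -2135.02400
m₂^(3/2) = 128.94333^(1.5) = 1464.19304
g1 = m₃ / m₂^(3/2) = -2135.02400 / 1464.19304 ≈ -1.458

-1.458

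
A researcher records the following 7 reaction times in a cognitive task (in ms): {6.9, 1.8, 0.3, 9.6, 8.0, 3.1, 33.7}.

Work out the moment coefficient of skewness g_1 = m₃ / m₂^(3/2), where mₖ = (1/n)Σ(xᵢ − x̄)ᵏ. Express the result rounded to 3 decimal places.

1.668

x̄ = (6.9 + 1.8 + 0.3 + 9.6 + 8.0 + 3.1 + 33.7) / 7 = 9.0571
deviations (xᵢ − x̄): -2.1571, -7.2571, -8.7571, 0.5429, -1.0571, -5.9571, 24.6429
Σ(xᵢ − x̄)² = 778.1771 ⇒ m₂ = 778.1771/7 = 111.16816
Σ(xᵢ − x̄)³ = 13688.6449 ⇒ m₃ = 13688.6449/7 = 1955.52070
m₂^(3/2) = 111.16816^(1.5) = 1172.11614
g_1 = m₃ / m₂^(3/2) = 1955.52070 / 1172.11614 ≈ 1.668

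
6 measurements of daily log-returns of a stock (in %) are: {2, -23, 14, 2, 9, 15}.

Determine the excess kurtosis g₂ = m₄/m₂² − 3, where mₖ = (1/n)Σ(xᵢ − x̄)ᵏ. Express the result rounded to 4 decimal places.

0.1521

x̄ = 3.1667
Σ(xᵢ − x̄)² = 978.8333 ⇒ m₂ = 163.13889
Σ(xᵢ − x̄)⁴ = 503349.4861 ⇒ m₄ = 83891.58102
m₂² = 26614.29707
g₂ = m₄/m₂² − 3 = 3.15212 − 3 ≈ 0.1521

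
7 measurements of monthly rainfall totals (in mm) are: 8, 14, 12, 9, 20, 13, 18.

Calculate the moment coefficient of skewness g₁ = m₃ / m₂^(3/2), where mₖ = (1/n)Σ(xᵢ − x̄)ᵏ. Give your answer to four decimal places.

0.2756

x̄ = (8 + 14 + 12 + 9 + 20 + 13 + 18) / 7 = 13.4286
deviations (xᵢ − x̄): -5.4286, 0.5714, -1.4286, -4.4286, 6.5714, -0.4286, 4.5714
Σ(xᵢ − x̄)² = 115.7143 ⇒ m₂ = 115.7143/7 = 16.53061
Σ(xᵢ − x̄)³ = 129.6735 ⇒ m₃ = 129.6735/7 = 18.52478
m₂^(3/2) = 16.53061^(1.5) = 67.20992
g₁ = m₃ / m₂^(3/2) = 18.52478 / 67.20992 ≈ 0.2756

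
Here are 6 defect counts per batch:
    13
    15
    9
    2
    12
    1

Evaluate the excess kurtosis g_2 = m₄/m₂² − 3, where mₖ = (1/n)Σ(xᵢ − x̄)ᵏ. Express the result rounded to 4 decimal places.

x̄ = 8.6667
Σ(xᵢ − x̄)² = 173.3333 ⇒ m₂ = 28.88889
Σ(xᵢ − x̄)⁴ = 7515.1111 ⇒ m₄ = 1252.51852
m₂² = 834.56790
g_2 = m₄/m₂² − 3 = 1.50080 − 3 ≈ -1.4992

-1.4992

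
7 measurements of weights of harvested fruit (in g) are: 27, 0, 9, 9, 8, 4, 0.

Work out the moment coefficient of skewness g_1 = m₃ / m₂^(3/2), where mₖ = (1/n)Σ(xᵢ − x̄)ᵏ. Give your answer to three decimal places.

x̄ = (27 + 0 + 9 + 9 + 8 + 4 + 0) / 7 = 8.1429
deviations (xᵢ − x̄): 18.8571, -8.1429, 0.8571, 0.8571, -0.1429, -4.1429, -8.1429
Σ(xᵢ − x̄)² = 506.8571 ⇒ m₂ = 506.8571/7 = 72.40816
Σ(xᵢ − x̄)³ = 5555.7551 ⇒ m₃ = 5555.7551/7 = 793.67930
m₂^(3/2) = 72.40816^(1.5) = 616.14268
g_1 = m₃ / m₂^(3/2) = 793.67930 / 616.14268 ≈ 1.288

1.288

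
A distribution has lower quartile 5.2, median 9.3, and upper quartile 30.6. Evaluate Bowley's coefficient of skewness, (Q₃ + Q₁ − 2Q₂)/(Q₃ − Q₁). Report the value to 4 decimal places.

numerator: Q₃ + Q₁ − 2Q₂ = 30.6 + 5.2 − 2×9.3 = 17.2000
denominator: Q₃ − Q₁ = 30.6 − 5.2 = 25.4000
Bowley skewness = 17.2000 / 25.4000 ≈ 0.6772

0.6772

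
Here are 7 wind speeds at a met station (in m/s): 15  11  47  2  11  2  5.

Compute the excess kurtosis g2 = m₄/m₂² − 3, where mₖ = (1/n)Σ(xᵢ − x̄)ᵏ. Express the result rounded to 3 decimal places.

1.286

x̄ = 13.2857
Σ(xᵢ − x̄)² = 1473.4286 ⇒ m₂ = 210.48980
Σ(xᵢ − x̄)⁴ = 1329201.5335 ⇒ m₄ = 189885.93336
m₂² = 44305.95419
g2 = m₄/m₂² − 3 = 4.28579 − 3 ≈ 1.286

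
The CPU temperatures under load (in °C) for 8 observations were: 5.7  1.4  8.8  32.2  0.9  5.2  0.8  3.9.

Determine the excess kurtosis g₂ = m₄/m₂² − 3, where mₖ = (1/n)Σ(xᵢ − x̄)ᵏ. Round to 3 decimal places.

x̄ = 7.3625
Σ(xᵢ − x̄)² = 758.7788 ⇒ m₂ = 94.84734
Σ(xᵢ − x̄)⁴ = 385607.6986 ⇒ m₄ = 48200.96232
m₂² = 8996.01862
g₂ = m₄/m₂² − 3 = 5.35803 − 3 ≈ 2.358

2.358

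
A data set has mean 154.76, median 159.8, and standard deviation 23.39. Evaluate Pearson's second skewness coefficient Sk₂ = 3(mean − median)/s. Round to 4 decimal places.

Sk₂ = 3(154.76 − 159.8) / 23.39 = 3 × -5.0400 / 23.39
    = -15.1200 / 23.39 ≈ -0.6464

-0.6464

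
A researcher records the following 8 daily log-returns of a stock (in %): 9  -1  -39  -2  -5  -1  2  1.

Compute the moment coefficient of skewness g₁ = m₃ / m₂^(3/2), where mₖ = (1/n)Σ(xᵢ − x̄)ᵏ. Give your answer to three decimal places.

-1.898

x̄ = (9 - 1 - 39 - 2 - 5 - 1 + 2 + 1) / 8 = -4.5000
deviations (xᵢ − x̄): 13.5000, 3.5000, -34.5000, 2.5000, -0.5000, 3.5000, 6.5000, 5.5000
Σ(xᵢ − x̄)² = 1476.0000 ⇒ m₂ = 1476.0000/8 = 184.50000
Σ(xᵢ − x̄)³ = -38061.0000 ⇒ m₃ = -38061.0000/8 = -4757.62500
m₂^(3/2) = 184.50000^(1.5) = 2506.07784
g₁ = m₃ / m₂^(3/2) = -4757.62500 / 2506.07784 ≈ -1.898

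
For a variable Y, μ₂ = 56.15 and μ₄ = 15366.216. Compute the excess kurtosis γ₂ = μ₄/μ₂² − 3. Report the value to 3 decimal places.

μ₂² = 56.15² = 3152.82250
μ₄/μ₂² = 15366.216 / 3152.82250 = 4.87380
γ₂ = 4.87380 − 3 ≈ 1.874

1.874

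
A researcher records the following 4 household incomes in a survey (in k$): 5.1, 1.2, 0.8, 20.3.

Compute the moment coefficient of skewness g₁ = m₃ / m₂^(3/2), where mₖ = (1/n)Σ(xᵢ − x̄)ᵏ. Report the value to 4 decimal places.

x̄ = (5.1 + 1.2 + 0.8 + 20.3) / 4 = 6.8500
deviations (xᵢ − x̄): -1.7500, -5.6500, -6.0500, 13.4500
Σ(xᵢ − x̄)² = 252.4900 ⇒ m₂ = 252.4900/4 = 63.12250
Σ(xᵢ − x̄)³ = 2025.9720 ⇒ m₃ = 2025.9720/4 = 506.49300
m₂^(3/2) = 63.12250^(1.5) = 501.50618
g₁ = m₃ / m₂^(3/2) = 506.49300 / 501.50618 ≈ 1.0099

1.0099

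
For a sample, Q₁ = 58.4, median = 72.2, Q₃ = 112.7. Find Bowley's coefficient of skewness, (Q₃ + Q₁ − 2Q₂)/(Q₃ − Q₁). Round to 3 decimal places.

numerator: Q₃ + Q₁ − 2Q₂ = 112.7 + 58.4 − 2×72.2 = 26.7000
denominator: Q₃ − Q₁ = 112.7 − 58.4 = 54.3000
Bowley skewness = 26.7000 / 54.3000 ≈ 0.492

0.492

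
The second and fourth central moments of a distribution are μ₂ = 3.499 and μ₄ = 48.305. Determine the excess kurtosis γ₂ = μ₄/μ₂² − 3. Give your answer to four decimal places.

μ₂² = 3.499² = 12.24300
μ₄/μ₂² = 48.305 / 12.24300 = 3.94552
γ₂ = 3.94552 − 3 ≈ 0.9455

0.9455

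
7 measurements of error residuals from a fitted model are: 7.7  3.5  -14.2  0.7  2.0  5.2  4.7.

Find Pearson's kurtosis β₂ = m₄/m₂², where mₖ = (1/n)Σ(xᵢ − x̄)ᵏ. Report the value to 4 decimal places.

4.3234

x̄ = 1.3714
Σ(xᵢ − x̄)² = 313.6343 ⇒ m₂ = 44.80490
Σ(xᵢ − x̄)⁴ = 60753.9681 ⇒ m₄ = 8679.13830
m₂² = 2007.47888
β₂ = m₄/m₂² = 8679.13830 / 2007.47888 ≈ 4.3234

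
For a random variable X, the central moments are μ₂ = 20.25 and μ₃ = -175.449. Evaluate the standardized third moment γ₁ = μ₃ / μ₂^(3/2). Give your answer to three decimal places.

-1.925

σ = √μ₂ = √20.25 = 4.50000
σ³ = μ₂^(3/2) = 91.12500
γ₁ = μ₃/σ³ = -175.449 / 91.12500 ≈ -1.925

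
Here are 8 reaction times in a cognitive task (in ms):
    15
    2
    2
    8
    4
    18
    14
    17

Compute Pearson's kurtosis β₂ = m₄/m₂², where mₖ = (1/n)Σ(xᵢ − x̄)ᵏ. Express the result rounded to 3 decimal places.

1.303

x̄ = 10.0000
Σ(xᵢ − x̄)² = 322.0000 ⇒ m₂ = 40.25000
Σ(xᵢ − x̄)⁴ = 16882.0000 ⇒ m₄ = 2110.25000
m₂² = 1620.06250
β₂ = m₄/m₂² = 2110.25000 / 1620.06250 ≈ 1.303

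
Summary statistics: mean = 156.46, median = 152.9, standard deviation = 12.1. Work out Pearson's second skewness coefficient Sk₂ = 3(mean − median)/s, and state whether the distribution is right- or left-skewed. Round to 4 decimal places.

0.8826, right-skewed

Sk₂ = 3(156.46 − 152.9) / 12.1 = 3 × 3.5600 / 12.1
    = 10.6800 / 12.1 ≈ 0.8826
Sk₂ > 0 ⇒ mean > median ⇒ right-skewed (positive skew).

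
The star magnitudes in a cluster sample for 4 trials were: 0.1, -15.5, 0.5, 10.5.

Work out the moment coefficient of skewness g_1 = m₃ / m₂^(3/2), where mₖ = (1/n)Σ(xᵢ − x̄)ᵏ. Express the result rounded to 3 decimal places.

x̄ = (0.1 - 15.5 + 0.5 + 10.5) / 4 = -1.1000
deviations (xᵢ − x̄): 1.2000, -14.4000, 1.6000, 11.6000
Σ(xᵢ − x̄)² = 345.9200 ⇒ m₂ = 345.9200/4 = 86.48000
Σ(xᵢ − x̄)³ = -1419.2640 ⇒ m₃ = -1419.2640/4 = -354.81600
m₂^(3/2) = 86.48000^(1.5) = 804.21750
g_1 = m₃ / m₂^(3/2) = -354.81600 / 804.21750 ≈ -0.441

-0.441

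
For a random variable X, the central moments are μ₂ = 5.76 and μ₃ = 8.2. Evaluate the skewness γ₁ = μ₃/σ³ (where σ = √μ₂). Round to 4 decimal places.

σ = √μ₂ = √5.76 = 2.40000
σ³ = μ₂^(3/2) = 13.82400
γ₁ = μ₃/σ³ = 8.2 / 13.82400 ≈ 0.5932

0.5932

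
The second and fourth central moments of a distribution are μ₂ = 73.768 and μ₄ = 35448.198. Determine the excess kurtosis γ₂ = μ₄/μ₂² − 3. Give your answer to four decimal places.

μ₂² = 73.768² = 5441.71782
μ₄/μ₂² = 35448.198 / 5441.71782 = 6.51416
γ₂ = 6.51416 − 3 ≈ 3.5142

3.5142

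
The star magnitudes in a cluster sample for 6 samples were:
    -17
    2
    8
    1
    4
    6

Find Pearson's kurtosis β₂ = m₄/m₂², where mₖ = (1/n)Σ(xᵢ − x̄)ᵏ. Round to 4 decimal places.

3.6611

x̄ = 0.6667
Σ(xᵢ − x̄)² = 407.3333 ⇒ m₂ = 67.88889
Σ(xᵢ − x̄)⁴ = 101241.1111 ⇒ m₄ = 16873.51852
m₂² = 4608.90123
β₂ = m₄/m₂² = 16873.51852 / 4608.90123 ≈ 3.6611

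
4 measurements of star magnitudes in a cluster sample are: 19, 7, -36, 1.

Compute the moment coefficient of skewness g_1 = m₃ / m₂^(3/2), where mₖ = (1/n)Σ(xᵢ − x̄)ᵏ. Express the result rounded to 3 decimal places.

x̄ = (19 + 7 - 36 + 1) / 4 = -2.2500
deviations (xᵢ − x̄): 21.2500, 9.2500, -33.7500, 3.2500
Σ(xᵢ − x̄)² = 1686.7500 ⇒ m₂ = 1686.7500/4 = 421.68750
Σ(xᵢ − x̄)³ = -28021.8750 ⇒ m₃ = -28021.8750/4 = -7005.46875
m₂^(3/2) = 421.68750^(1.5) = 8659.36590
g_1 = m₃ / m₂^(3/2) = -7005.46875 / 8659.36590 ≈ -0.809

-0.809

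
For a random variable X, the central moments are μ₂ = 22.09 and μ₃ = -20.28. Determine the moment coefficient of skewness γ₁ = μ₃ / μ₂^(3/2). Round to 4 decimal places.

σ = √μ₂ = √22.09 = 4.70000
σ³ = μ₂^(3/2) = 103.82300
γ₁ = μ₃/σ³ = -20.28 / 103.82300 ≈ -0.1953

-0.1953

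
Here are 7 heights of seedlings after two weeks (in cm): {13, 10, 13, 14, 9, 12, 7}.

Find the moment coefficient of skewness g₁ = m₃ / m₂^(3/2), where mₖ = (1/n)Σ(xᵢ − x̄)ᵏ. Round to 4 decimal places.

x̄ = (13 + 10 + 13 + 14 + 9 + 12 + 7) / 7 = 11.1429
deviations (xᵢ − x̄): 1.8571, -1.1429, 1.8571, 2.8571, -2.1429, 0.8571, -4.1429
Σ(xᵢ − x̄)² = 38.8571 ⇒ m₂ = 38.8571/7 = 5.55102
Σ(xᵢ − x̄)³ = -45.6735 ⇒ m₃ = -45.6735/7 = -6.52478
m₂^(3/2) = 5.55102^(1.5) = 13.07854
g₁ = m₃ / m₂^(3/2) = -6.52478 / 13.07854 ≈ -0.4989

-0.4989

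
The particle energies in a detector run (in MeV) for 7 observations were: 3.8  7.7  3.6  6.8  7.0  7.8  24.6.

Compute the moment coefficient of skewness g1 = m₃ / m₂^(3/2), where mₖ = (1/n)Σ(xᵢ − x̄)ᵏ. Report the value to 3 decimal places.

1.785

x̄ = (3.8 + 7.7 + 3.6 + 6.8 + 7.0 + 7.8 + 24.6) / 7 = 8.7571
deviations (xᵢ − x̄): -4.9571, -1.0571, -5.1571, -1.9571, -1.7571, -0.9571, 15.8429
Σ(xᵢ − x̄)² = 311.1171 ⇒ m₂ = 311.1171/7 = 44.44531
Σ(xᵢ − x̄)³ = 3702.5423 ⇒ m₃ = 3702.5423/7 = 528.93462
m₂^(3/2) = 44.44531^(1.5) = 296.30491
g1 = m₃ / m₂^(3/2) = 528.93462 / 296.30491 ≈ 1.785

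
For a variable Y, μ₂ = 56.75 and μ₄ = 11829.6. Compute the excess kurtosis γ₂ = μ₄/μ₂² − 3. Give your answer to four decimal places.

0.6731

μ₂² = 56.75² = 3220.56250
μ₄/μ₂² = 11829.6 / 3220.56250 = 3.67315
γ₂ = 3.67315 − 3 ≈ 0.6731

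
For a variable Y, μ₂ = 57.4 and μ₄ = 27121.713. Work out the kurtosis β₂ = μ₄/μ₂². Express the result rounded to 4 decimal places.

8.2318

μ₂² = 57.4² = 3294.76000
μ₄/μ₂² = 27121.713 / 3294.76000 = 8.23177
β₂ ≈ 8.2318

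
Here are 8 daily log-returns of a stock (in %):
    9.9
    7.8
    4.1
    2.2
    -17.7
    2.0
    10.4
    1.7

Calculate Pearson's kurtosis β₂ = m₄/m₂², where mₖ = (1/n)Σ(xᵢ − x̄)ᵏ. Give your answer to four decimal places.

4.5318

x̄ = 2.5500
Σ(xᵢ − x̄)² = 556.8200 ⇒ m₂ = 69.60250
Σ(xᵢ − x̄)⁴ = 175633.1089 ⇒ m₄ = 21954.13861
m₂² = 4844.50801
β₂ = m₄/m₂² = 21954.13861 / 4844.50801 ≈ 4.5318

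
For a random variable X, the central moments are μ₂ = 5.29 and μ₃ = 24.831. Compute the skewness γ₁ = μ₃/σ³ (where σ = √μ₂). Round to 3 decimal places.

2.041

σ = √μ₂ = √5.29 = 2.30000
σ³ = μ₂^(3/2) = 12.16700
γ₁ = μ₃/σ³ = 24.831 / 12.16700 ≈ 2.041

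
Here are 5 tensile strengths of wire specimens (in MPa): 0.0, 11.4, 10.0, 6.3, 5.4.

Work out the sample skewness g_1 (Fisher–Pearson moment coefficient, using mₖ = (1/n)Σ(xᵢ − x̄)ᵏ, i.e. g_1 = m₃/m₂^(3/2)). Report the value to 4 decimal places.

-0.4531

x̄ = (0.0 + 11.4 + 10.0 + 6.3 + 5.4) / 5 = 6.6200
deviations (xᵢ − x̄): -6.6200, 4.7800, 3.3800, -0.3200, -1.2200
Σ(xᵢ − x̄)² = 79.6880 ⇒ m₂ = 79.6880/5 = 15.93760
Σ(xᵢ − x̄)³ = -144.1363 ⇒ m₃ = -144.1363/5 = -28.82726
m₂^(3/2) = 15.93760^(1.5) = 63.62597
g_1 = m₃ / m₂^(3/2) = -28.82726 / 63.62597 ≈ -0.4531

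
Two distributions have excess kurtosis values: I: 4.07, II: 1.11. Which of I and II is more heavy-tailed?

I

Higher excess kurtosis ⇒ heavier tails relative to the normal distribution.
4.07 vs 1.11: the larger is 4.07, so I has heavier tails.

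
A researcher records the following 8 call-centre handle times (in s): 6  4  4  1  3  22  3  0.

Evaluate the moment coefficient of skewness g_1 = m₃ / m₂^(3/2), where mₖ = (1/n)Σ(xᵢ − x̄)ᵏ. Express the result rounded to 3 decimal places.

1.952

x̄ = (6 + 4 + 4 + 1 + 3 + 22 + 3 + 0) / 8 = 5.3750
deviations (xᵢ − x̄): 0.6250, -1.3750, -1.3750, -4.3750, -2.3750, 16.6250, -2.3750, -5.3750
Σ(xᵢ − x̄)² = 339.8750 ⇒ m₂ = 339.8750/8 = 42.48438
Σ(xᵢ − x̄)³ = 4324.2188 ⇒ m₃ = 4324.2188/8 = 540.52734
m₂^(3/2) = 42.48438^(1.5) = 276.91332
g_1 = m₃ / m₂^(3/2) = 540.52734 / 276.91332 ≈ 1.952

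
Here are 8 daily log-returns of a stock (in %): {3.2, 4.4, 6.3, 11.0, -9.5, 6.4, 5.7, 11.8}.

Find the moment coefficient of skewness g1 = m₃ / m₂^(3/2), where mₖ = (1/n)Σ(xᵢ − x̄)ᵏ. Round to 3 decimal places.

-1.327

x̄ = (3.2 + 4.4 + 6.3 + 11.0 - 9.5 + 6.4 + 5.7 + 11.8) / 8 = 4.9125
deviations (xᵢ − x̄): -1.7125, -0.5125, 1.3875, 6.0875, -14.4125, 1.4875, 0.7875, 6.8875
Σ(xᵢ − x̄)² = 300.1688 ⇒ m₂ = 300.1688/8 = 37.52109
Σ(xᵢ − x̄)³ = -2440.1573 ⇒ m₃ = -2440.1573/8 = -305.01967
m₂^(3/2) = 37.52109^(1.5) = 229.83345
g1 = m₃ / m₂^(3/2) = -305.01967 / 229.83345 ≈ -1.327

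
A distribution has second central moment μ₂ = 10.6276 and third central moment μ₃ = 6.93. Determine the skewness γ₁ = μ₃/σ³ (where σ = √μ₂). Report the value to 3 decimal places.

σ = √μ₂ = √10.6276 = 3.26000
σ³ = μ₂^(3/2) = 34.64598
γ₁ = μ₃/σ³ = 6.93 / 34.64598 ≈ 0.200

0.200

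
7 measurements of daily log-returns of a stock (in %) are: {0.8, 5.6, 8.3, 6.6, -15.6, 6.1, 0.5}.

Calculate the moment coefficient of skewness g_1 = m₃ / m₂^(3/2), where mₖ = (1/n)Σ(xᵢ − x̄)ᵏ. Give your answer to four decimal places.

-1.5332

x̄ = (0.8 + 5.6 + 8.3 + 6.6 - 15.6 + 6.1 + 0.5) / 7 = 1.7571
deviations (xᵢ − x̄): -0.9571, 3.8429, 6.5429, 4.8429, -17.3571, 4.3429, -1.2571
Σ(xᵢ − x̄)² = 403.6571 ⇒ m₂ = 403.6571/7 = 57.66531
Σ(xᵢ − x̄)³ = -4699.7257 ⇒ m₃ = -4699.7257/7 = -671.38938
m₂^(3/2) = 57.66531^(1.5) = 437.89693
g_1 = m₃ / m₂^(3/2) = -671.38938 / 437.89693 ≈ -1.5332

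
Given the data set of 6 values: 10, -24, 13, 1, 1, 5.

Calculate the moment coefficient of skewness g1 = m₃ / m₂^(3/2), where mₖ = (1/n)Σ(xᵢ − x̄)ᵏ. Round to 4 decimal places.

x̄ = (10 - 24 + 13 + 1 + 1 + 5) / 6 = 1.0000
deviations (xᵢ − x̄): 9.0000, -25.0000, 12.0000, 0.0000, 0.0000, 4.0000
Σ(xᵢ − x̄)² = 866.0000 ⇒ m₂ = 866.0000/6 = 144.33333
Σ(xᵢ − x̄)³ = -13104.0000 ⇒ m₃ = -13104.0000/6 = -2184.00000
m₂^(3/2) = 144.33333^(1.5) = 1734.00347
g1 = m₃ / m₂^(3/2) = -2184.00000 / 1734.00347 ≈ -1.2595

-1.2595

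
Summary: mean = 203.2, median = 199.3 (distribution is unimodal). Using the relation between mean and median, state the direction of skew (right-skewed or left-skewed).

mean − median = 203.2 − 199.3 = 3.9
mean > median ⇒ the longer tail is on the right ⇒ right-skewed (positively skewed).

right-skewed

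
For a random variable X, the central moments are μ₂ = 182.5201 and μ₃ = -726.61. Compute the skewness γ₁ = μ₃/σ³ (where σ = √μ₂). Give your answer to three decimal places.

σ = √μ₂ = √182.5201 = 13.51000
σ³ = μ₂^(3/2) = 2465.84655
γ₁ = μ₃/σ³ = -726.61 / 2465.84655 ≈ -0.295

-0.295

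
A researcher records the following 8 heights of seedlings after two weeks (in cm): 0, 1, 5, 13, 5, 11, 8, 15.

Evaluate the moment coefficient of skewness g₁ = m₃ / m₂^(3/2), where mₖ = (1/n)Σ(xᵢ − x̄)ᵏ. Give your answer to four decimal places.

x̄ = (0 + 1 + 5 + 13 + 5 + 11 + 8 + 15) / 8 = 7.2500
deviations (xᵢ − x̄): -7.2500, -6.2500, -2.2500, 5.7500, -2.2500, 3.7500, 0.7500, 7.7500
Σ(xᵢ − x̄)² = 209.5000 ⇒ m₂ = 209.5000/8 = 26.18750
Σ(xᵢ − x̄)³ = 60.7500 ⇒ m₃ = 60.7500/8 = 7.59375
m₂^(3/2) = 26.18750^(1.5) = 134.01119
g₁ = m₃ / m₂^(3/2) = 7.59375 / 134.01119 ≈ 0.0567

0.0567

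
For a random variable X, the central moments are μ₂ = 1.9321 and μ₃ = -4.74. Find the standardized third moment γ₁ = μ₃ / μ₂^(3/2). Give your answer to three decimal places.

-1.765

σ = √μ₂ = √1.9321 = 1.39000
σ³ = μ₂^(3/2) = 2.68562
γ₁ = μ₃/σ³ = -4.74 / 2.68562 ≈ -1.765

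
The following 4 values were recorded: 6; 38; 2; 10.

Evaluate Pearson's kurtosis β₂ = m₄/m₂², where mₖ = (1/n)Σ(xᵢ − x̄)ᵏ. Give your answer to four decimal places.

2.2304

x̄ = 14.0000
Σ(xᵢ − x̄)² = 800.0000 ⇒ m₂ = 200.00000
Σ(xᵢ − x̄)⁴ = 356864.0000 ⇒ m₄ = 89216.00000
m₂² = 40000.00000
β₂ = m₄/m₂² = 89216.00000 / 40000.00000 ≈ 2.2304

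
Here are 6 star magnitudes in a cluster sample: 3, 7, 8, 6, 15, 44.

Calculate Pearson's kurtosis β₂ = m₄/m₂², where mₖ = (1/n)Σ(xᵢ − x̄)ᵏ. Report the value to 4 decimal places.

x̄ = 13.8333
Σ(xᵢ − x̄)² = 1170.8333 ⇒ m₂ = 195.13889
Σ(xᵢ − x̄)⁴ = 849029.4861 ⇒ m₄ = 141504.91435
m₂² = 38079.18596
β₂ = m₄/m₂² = 141504.91435 / 38079.18596 ≈ 3.7161

3.7161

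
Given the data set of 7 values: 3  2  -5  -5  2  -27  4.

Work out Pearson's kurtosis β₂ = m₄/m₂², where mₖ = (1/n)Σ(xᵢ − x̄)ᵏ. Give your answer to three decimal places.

x̄ = -3.7143
Σ(xᵢ − x̄)² = 715.4286 ⇒ m₂ = 102.20408
Σ(xᵢ − x̄)⁴ = 301719.1254 ⇒ m₄ = 43102.73219
m₂² = 10445.67430
β₂ = m₄/m₂² = 43102.73219 / 10445.67430 ≈ 4.126

4.126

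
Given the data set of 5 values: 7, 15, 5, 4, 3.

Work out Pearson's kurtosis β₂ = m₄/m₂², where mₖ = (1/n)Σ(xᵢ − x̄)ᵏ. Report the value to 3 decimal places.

x̄ = 6.8000
Σ(xᵢ − x̄)² = 92.8000 ⇒ m₂ = 18.56000
Σ(xᵢ − x̄)⁴ = 4801.6960 ⇒ m₄ = 960.33920
m₂² = 344.47360
β₂ = m₄/m₂² = 960.33920 / 344.47360 ≈ 2.788

2.788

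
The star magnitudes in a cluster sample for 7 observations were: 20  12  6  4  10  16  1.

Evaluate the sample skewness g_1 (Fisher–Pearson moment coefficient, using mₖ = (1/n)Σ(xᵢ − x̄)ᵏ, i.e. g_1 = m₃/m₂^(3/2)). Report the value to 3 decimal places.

0.195

x̄ = (20 + 12 + 6 + 4 + 10 + 16 + 1) / 7 = 9.8571
deviations (xᵢ − x̄): 10.1429, 2.1429, -3.8571, -5.8571, 0.1429, 6.1429, -8.8571
Σ(xᵢ − x̄)² = 272.8571 ⇒ m₂ = 272.8571/7 = 38.97959
Σ(xᵢ − x̄)³ = 331.9592 ⇒ m₃ = 331.9592/7 = 47.42274
m₂^(3/2) = 38.97959^(1.5) = 243.36377
g_1 = m₃ / m₂^(3/2) = 47.42274 / 243.36377 ≈ 0.195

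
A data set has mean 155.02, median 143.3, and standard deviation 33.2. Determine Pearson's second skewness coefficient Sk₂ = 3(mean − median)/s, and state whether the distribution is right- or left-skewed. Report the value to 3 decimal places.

Sk₂ = 3(155.02 − 143.3) / 33.2 = 3 × 11.7200 / 33.2
    = 35.1600 / 33.2 ≈ 1.059
Sk₂ > 0 ⇒ mean > median ⇒ right-skewed (positive skew).

1.059, right-skewed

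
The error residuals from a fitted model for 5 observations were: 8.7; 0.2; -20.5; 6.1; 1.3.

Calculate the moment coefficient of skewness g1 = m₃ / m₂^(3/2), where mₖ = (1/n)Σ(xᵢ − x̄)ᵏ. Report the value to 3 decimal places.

x̄ = (8.7 + 0.2 - 20.5 + 6.1 + 1.3) / 5 = -0.8400
deviations (xᵢ − x̄): 9.5400, 1.0400, -19.6600, 6.9400, 2.1400
Σ(xᵢ − x̄)² = 531.3520 ⇒ m₂ = 531.3520/5 = 106.27040
Σ(xᵢ − x̄)³ = -6385.4654 ⇒ m₃ = -6385.4654/5 = -1277.09309
m₂^(3/2) = 106.27040^(1.5) = 1095.51536
g1 = m₃ / m₂^(3/2) = -1277.09309 / 1095.51536 ≈ -1.166

-1.166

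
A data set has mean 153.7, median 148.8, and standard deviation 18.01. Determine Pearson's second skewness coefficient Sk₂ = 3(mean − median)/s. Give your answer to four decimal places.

0.8162

Sk₂ = 3(153.7 − 148.8) / 18.01 = 3 × 4.9000 / 18.01
    = 14.7000 / 18.01 ≈ 0.8162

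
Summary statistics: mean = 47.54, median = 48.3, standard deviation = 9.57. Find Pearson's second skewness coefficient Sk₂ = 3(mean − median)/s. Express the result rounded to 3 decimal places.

-0.238

Sk₂ = 3(47.54 − 48.3) / 9.57 = 3 × -0.7600 / 9.57
    = -2.2800 / 9.57 ≈ -0.238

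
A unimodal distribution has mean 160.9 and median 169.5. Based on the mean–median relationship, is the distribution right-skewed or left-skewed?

left-skewed

mean − median = 160.9 − 169.5 = -8.6
mean < median ⇒ the longer tail is on the left ⇒ left-skewed (negatively skewed).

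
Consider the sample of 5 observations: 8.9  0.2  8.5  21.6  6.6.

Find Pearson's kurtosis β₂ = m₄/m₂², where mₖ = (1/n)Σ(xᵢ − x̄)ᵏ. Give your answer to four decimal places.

x̄ = 9.1600
Σ(xᵢ − x̄)² = 242.0920 ⇒ m₂ = 48.41840
Σ(xᵢ − x̄)⁴ = 30436.9560 ⇒ m₄ = 6087.39120
m₂² = 2344.34146
β₂ = m₄/m₂² = 6087.39120 / 2344.34146 ≈ 2.5966

2.5966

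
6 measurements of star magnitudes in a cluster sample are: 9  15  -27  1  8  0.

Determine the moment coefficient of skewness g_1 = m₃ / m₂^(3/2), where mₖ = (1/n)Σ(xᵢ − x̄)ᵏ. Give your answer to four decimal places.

-1.2425

x̄ = (9 + 15 - 27 + 1 + 8 + 0) / 6 = 1.0000
deviations (xᵢ − x̄): 8.0000, 14.0000, -28.0000, 0.0000, 7.0000, -1.0000
Σ(xᵢ − x̄)² = 1094.0000 ⇒ m₂ = 1094.0000/6 = 182.33333
Σ(xᵢ − x̄)³ = -18354.0000 ⇒ m₃ = -18354.0000/6 = -3059.00000
m₂^(3/2) = 182.33333^(1.5) = 2462.06269
g_1 = m₃ / m₂^(3/2) = -3059.00000 / 2462.06269 ≈ -1.2425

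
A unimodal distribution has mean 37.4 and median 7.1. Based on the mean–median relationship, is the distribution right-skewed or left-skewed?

right-skewed

mean − median = 37.4 − 7.1 = 30.3
mean > median ⇒ the longer tail is on the right ⇒ right-skewed (positively skewed).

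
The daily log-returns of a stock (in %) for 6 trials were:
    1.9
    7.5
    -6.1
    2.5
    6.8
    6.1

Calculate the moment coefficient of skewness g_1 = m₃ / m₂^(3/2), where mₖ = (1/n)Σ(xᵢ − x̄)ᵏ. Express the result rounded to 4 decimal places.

-1.0498

x̄ = (1.9 + 7.5 - 6.1 + 2.5 + 6.8 + 6.1) / 6 = 3.1167
deviations (xᵢ − x̄): -1.2167, 4.3833, -9.2167, -0.6167, 3.6833, 2.9833
Σ(xᵢ − x̄)² = 128.4883 ⇒ m₂ = 128.4883/6 = 21.41472
Σ(xᵢ − x̄)³ = -624.2194 ⇒ m₃ = -624.2194/6 = -104.03657
m₂^(3/2) = 21.41472^(1.5) = 99.09886
g_1 = m₃ / m₂^(3/2) = -104.03657 / 99.09886 ≈ -1.0498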